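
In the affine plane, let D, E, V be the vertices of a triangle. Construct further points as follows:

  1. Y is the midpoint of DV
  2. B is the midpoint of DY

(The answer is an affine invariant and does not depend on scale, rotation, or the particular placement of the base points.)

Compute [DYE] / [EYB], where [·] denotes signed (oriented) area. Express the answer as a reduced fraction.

[DYE]:[EYB] = -2

Choose coordinates D = (0, 0), E = (1, 0), V = (0, 1).
1. Y is the midpoint of DV ⇒ Y = (0, 1/2)
2. B is the midpoint of DY ⇒ B = (0, 1/4)
2·[DYE] = -1/2, 2·[EYB] = 1/4
[DYE]:[EYB] = -1/2:1/4 = -2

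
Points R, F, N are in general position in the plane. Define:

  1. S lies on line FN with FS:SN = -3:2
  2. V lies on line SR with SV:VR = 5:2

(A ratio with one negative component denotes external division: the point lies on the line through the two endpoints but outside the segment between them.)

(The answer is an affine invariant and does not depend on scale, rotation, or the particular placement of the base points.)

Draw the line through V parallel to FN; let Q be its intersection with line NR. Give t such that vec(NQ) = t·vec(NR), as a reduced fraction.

Assign R = (0, 0), F = (1, 0), N = (0, 1) — the answer is frame-independent, so this choice is without loss of generality.
1. S lies on line FN with FS:SN = -3:2 ⇒ S = (-2, 3)
2. V lies on line SR with SV:VR = 5:2 ⇒ V = (-4/7, 6/7)
through V parallel to FN: direction (-1, 1); meets NR at Q = (0, 2/7)
Q = N + t·(R−N) with t = 5/7

t = 5/7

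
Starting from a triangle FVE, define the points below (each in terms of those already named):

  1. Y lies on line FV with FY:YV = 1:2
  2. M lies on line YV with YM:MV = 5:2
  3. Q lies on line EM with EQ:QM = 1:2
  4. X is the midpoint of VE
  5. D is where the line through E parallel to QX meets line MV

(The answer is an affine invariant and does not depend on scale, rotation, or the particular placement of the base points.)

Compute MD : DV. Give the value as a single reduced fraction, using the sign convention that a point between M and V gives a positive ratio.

MD:DV = -3/2

Work in coordinates with F = (0, 0), V = (1, 0), E = (0, 1).
1. Y lies on line FV with FY:YV = 1:2 ⇒ Y = (1/3, 0)
2. M lies on line YV with YM:MV = 5:2 ⇒ M = (17/21, 0)
3. Q lies on line EM with EQ:QM = 1:2 ⇒ Q = (17/63, 2/3)
4. X is the midpoint of VE ⇒ X = (1/2, 1/2)
5. D is where the line through E parallel to QX meets line MV ⇒ D = (29/21, 0)
D = M + t·(V−M) with t = 3, so MD:DV = t:(1−t) = 3:-2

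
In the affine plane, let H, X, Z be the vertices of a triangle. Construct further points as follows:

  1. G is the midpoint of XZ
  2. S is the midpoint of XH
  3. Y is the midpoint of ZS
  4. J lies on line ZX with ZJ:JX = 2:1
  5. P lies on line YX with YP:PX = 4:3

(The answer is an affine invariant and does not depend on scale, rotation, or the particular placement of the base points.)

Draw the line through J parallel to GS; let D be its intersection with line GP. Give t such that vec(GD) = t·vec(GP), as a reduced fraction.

Work in coordinates with H = (0, 0), X = (1, 0), Z = (0, 1).
1. G is the midpoint of XZ ⇒ G = (1/2, 1/2)
2. S is the midpoint of XH ⇒ S = (1/2, 0)
3. Y is the midpoint of ZS ⇒ Y = (1/4, 1/2)
4. J lies on line ZX with ZJ:JX = 2:1 ⇒ J = (2/3, 1/3)
5. P lies on line YX with YP:PX = 4:3 ⇒ P = (19/28, 3/14)
through J parallel to GS: direction (0, -1/2); meets GP at D = (2/3, 7/30)
D = G + t·(P−G) with t = 14/15

t = 14/15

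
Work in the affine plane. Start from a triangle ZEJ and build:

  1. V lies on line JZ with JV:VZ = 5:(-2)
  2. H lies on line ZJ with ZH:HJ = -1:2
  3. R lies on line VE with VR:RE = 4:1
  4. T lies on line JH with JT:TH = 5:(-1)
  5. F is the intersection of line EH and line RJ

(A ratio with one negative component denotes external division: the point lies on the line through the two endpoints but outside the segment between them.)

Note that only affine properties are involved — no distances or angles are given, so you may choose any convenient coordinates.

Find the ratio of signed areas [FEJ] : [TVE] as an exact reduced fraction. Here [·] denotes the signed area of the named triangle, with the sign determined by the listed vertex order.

[FEJ]:[TVE] = -12/29

Assign Z = (0, 0), E = (1, 0), J = (0, 1) — the answer is frame-independent, so this choice is without loss of generality.
1. V lies on line JZ with JV:VZ = 5:(-2) ⇒ V = (0, -2/3)
2. H lies on line ZJ with ZH:HJ = -1:2 ⇒ H = (0, -1)
3. R lies on line VE with VR:RE = 4:1 ⇒ R = (4/5, -2/15)
4. T lies on line JH with JT:TH = 5:(-1) ⇒ T = (0, -3/2)
5. F is the intersection of line EH and line RJ ⇒ F = (24/29, -5/29)
2·[FEJ] = 10/29, 2·[TVE] = -5/6
[FEJ]:[TVE] = 10/29:-5/6 = -12/29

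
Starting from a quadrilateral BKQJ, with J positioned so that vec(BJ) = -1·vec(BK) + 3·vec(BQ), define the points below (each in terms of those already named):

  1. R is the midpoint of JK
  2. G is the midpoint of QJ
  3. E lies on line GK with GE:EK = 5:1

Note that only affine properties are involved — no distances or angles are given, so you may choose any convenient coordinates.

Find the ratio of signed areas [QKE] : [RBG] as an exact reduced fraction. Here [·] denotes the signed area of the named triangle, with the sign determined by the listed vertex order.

[QKE]:[RBG] = -1/9

Choose coordinates B = (0, 0), K = (1, 0), Q = (0, 1), J = (-1, 3).
1. R is the midpoint of JK ⇒ R = (0, 3/2)
2. G is the midpoint of QJ ⇒ G = (-1/2, 2)
3. E lies on line GK with GE:EK = 5:1 ⇒ E = (3/4, 1/3)
2·[QKE] = 1/12, 2·[RBG] = -3/4
[QKE]:[RBG] = 1/12:-3/4 = -1/9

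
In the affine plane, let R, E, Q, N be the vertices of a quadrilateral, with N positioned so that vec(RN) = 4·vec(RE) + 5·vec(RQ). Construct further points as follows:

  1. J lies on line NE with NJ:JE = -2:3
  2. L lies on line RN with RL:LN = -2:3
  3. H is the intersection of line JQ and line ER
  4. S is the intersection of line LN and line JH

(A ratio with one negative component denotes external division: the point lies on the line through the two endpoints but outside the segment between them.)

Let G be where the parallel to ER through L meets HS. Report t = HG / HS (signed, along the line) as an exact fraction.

Assign R = (0, 0), E = (1, 0), Q = (0, 1), N = (4, 5) — the answer is frame-independent, so this choice is without loss of generality.
1. J lies on line NE with NJ:JE = -2:3 ⇒ J = (10, 15)
2. L lies on line RN with RL:LN = -2:3 ⇒ L = (-8, -10)
3. H is the intersection of line JQ and line ER ⇒ H = (-5/7, 0)
4. S is the intersection of line LN and line JH ⇒ S = (-20/3, -25/3)
through L parallel to ER: direction (-1, 0); meets HS at G = (-55/7, -10)
G = H + t·(S−H) with t = 6/5

t = 6/5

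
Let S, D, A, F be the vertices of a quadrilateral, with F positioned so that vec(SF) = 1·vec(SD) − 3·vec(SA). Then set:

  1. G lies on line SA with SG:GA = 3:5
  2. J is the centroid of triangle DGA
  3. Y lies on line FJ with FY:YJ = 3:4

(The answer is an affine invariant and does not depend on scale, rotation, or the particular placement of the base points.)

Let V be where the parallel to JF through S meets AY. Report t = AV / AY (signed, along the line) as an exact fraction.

t = -16/19

Set S = (0, 0), D = (1, 0), A = (0, 1), F = (1, -3); any affine frame gives the same invariant.
1. G lies on line SA with SG:GA = 3:5 ⇒ G = (0, 3/8)
2. J is the centroid of triangle DGA ⇒ J = (1/3, 11/24)
3. Y lies on line FJ with FY:YJ = 3:4 ⇒ Y = (5/7, -85/56)
through S parallel to JF: direction (2/3, -83/24); meets AY at V = (-80/133, 415/133)
V = A + t·(Y−A) with t = -16/19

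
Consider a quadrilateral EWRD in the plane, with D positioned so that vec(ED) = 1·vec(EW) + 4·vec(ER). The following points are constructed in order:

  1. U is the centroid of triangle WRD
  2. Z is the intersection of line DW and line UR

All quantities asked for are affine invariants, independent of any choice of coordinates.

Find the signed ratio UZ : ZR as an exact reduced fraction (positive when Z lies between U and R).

Assign E = (0, 0), W = (1, 0), R = (0, 1), D = (1, 4) — the answer is frame-independent, so this choice is without loss of generality.
1. U is the centroid of triangle WRD ⇒ U = (2/3, 5/3)
2. Z is the intersection of line DW and line UR ⇒ Z = (1, 2)
Z = U + t·(R−U) with t = -1/2, so UZ:ZR = t:(1−t) = -1/2:3/2

UZ:ZR = -1/3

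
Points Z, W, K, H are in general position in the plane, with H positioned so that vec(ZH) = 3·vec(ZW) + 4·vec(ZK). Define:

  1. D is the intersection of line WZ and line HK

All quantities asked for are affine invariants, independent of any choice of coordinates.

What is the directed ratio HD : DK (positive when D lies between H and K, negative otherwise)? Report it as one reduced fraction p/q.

Choose coordinates Z = (0, 0), W = (1, 0), K = (0, 1), H = (3, 4).
1. D is the intersection of line WZ and line HK ⇒ D = (-1, 0)
D = H + t·(K−H) with t = 4/3, so HD:DK = t:(1−t) = 4/3:-1/3

HD:DK = -4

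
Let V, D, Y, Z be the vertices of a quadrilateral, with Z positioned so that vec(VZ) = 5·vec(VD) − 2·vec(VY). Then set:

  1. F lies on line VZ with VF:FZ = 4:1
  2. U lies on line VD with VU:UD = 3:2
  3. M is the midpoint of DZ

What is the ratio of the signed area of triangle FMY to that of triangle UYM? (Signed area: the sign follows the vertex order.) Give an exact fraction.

Assign V = (0, 0), D = (1, 0), Y = (0, 1), Z = (5, -2) — the answer is frame-independent, so this choice is without loss of generality.
1. F lies on line VZ with VF:FZ = 4:1 ⇒ F = (4, -8/5)
2. U lies on line VD with VU:UD = 3:2 ⇒ U = (3/5, 0)
3. M is the midpoint of DZ ⇒ M = (3, -1)
2·[FMY] = -1/5, 2·[UYM] = -9/5
[FMY]:[UYM] = -1/5:-9/5 = 1/9

[FMY]:[UYM] = 1/9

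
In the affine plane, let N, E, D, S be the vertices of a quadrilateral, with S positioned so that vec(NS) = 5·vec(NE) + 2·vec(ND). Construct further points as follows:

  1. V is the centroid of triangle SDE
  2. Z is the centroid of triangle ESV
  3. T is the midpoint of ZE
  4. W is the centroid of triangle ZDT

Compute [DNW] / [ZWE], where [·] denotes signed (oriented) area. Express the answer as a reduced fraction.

Work in coordinates with N = (0, 0), E = (1, 0), D = (0, 1), S = (5, 2).
1. V is the centroid of triangle SDE ⇒ V = (2, 1)
2. Z is the centroid of triangle ESV ⇒ Z = (8/3, 1)
3. T is the midpoint of ZE ⇒ T = (11/6, 1/2)
4. W is the centroid of triangle ZDT ⇒ W = (3/2, 5/6)
2·[DNW] = 3/2, 2·[ZWE] = 8/9
[DNW]:[ZWE] = 3/2:8/9 = 27/16

[DNW]:[ZWE] = 27/16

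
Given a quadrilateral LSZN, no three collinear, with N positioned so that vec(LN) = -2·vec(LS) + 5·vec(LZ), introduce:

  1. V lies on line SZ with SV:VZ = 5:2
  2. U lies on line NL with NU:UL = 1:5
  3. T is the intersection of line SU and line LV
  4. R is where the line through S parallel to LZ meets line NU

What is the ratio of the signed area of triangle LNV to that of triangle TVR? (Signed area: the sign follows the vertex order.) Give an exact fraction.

Set L = (0, 0), S = (1, 0), Z = (0, 1), N = (-2, 5); any affine frame gives the same invariant.
1. V lies on line SZ with SV:VZ = 5:2 ⇒ V = (2/7, 5/7)
2. U lies on line NL with NU:UL = 1:5 ⇒ U = (-5/3, 25/6)
3. T is the intersection of line SU and line LV ⇒ T = (5/13, 25/26)
4. R is where the line through S parallel to LZ meets line NU ⇒ R = (1, -5/2)
2·[LNV] = -20/7, 2·[TVR] = 45/91
[LNV]:[TVR] = -20/7:45/91 = -52/9

[LNV]:[TVR] = -52/9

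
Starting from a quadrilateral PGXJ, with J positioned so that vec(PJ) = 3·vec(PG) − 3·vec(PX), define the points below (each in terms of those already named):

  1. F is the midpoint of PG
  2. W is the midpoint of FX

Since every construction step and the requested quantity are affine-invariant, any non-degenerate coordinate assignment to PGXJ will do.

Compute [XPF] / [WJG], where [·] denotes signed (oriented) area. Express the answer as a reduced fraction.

Set P = (0, 0), G = (1, 0), X = (0, 1), J = (3, -3); any affine frame gives the same invariant.
1. F is the midpoint of PG ⇒ F = (1/2, 0)
2. W is the midpoint of FX ⇒ W = (1/4, 1/2)
2·[XPF] = 1/2, 2·[WJG] = 5/4
[XPF]:[WJG] = 1/2:5/4 = 2/5

[XPF]:[WJG] = 2/5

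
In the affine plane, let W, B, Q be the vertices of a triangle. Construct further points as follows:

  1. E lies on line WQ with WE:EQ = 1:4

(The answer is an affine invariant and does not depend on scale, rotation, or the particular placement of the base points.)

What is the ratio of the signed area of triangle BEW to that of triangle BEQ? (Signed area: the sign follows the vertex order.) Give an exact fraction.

[BEW]:[BEQ] = -1/4

Choose coordinates W = (0, 0), B = (1, 0), Q = (0, 1).
1. E lies on line WQ with WE:EQ = 1:4 ⇒ E = (0, 1/5)
2·[BEW] = 1/5, 2·[BEQ] = -4/5
[BEW]:[BEQ] = 1/5:-4/5 = -1/4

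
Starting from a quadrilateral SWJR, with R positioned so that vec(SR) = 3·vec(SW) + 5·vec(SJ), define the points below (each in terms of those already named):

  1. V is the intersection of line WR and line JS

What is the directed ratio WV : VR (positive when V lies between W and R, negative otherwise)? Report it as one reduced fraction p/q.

Assign S = (0, 0), W = (1, 0), J = (0, 1), R = (3, 5) — the answer is frame-independent, so this choice is without loss of generality.
1. V is the intersection of line WR and line JS ⇒ V = (0, -5/2)
V = W + t·(R−W) with t = -1/2, so WV:VR = t:(1−t) = -1/2:3/2

WV:VR = -1/3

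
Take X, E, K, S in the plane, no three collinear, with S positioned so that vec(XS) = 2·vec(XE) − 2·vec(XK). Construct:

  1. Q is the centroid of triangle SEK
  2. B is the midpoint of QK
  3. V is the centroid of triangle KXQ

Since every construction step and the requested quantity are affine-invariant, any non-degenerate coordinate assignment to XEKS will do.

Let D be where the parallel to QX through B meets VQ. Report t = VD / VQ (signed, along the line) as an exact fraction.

t = -1/2

Choose coordinates X = (0, 0), E = (1, 0), K = (0, 1), S = (2, -2).
1. Q is the centroid of triangle SEK ⇒ Q = (1, -1/3)
2. B is the midpoint of QK ⇒ B = (1/2, 1/3)
3. V is the centroid of triangle KXQ ⇒ V = (1/3, 2/9)
through B parallel to QX: direction (-1, 1/3); meets VQ at D = (0, 1/2)
D = V + t·(Q−V) with t = -1/2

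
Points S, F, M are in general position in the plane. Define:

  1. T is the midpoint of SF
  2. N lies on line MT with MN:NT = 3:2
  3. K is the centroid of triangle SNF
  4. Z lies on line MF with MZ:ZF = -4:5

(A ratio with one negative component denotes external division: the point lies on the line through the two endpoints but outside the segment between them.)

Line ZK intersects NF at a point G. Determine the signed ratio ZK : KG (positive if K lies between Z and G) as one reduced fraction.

ZK:KG = -49/4

Work in coordinates with S = (0, 0), F = (1, 0), M = (0, 1).
1. T is the midpoint of SF ⇒ T = (1/2, 0)
2. N lies on line MT with MN:NT = 3:2 ⇒ N = (3/10, 2/5)
3. K is the centroid of triangle SNF ⇒ K = (13/30, 2/15)
4. Z lies on line MF with MZ:ZF = -4:5 ⇒ Z = (-4, 5)
line ZK meets NF at G = (1/14, 26/49)
K = Z + t·(G−Z) with t = 49/45, so ZK:KG = 49/45:-4/45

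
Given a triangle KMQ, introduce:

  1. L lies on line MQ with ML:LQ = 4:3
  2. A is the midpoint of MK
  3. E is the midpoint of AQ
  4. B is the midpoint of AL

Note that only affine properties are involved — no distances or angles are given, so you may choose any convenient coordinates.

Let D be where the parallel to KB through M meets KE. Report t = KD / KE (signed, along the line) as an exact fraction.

Set K = (0, 0), M = (1, 0), Q = (0, 1); any affine frame gives the same invariant.
1. L lies on line MQ with ML:LQ = 4:3 ⇒ L = (3/7, 4/7)
2. A is the midpoint of MK ⇒ A = (1/2, 0)
3. E is the midpoint of AQ ⇒ E = (1/4, 1/2)
4. B is the midpoint of AL ⇒ B = (13/28, 2/7)
through M parallel to KB: direction (13/28, 2/7); meets KE at D = (-4/9, -8/9)
D = K + t·(E−K) with t = -16/9

t = -16/9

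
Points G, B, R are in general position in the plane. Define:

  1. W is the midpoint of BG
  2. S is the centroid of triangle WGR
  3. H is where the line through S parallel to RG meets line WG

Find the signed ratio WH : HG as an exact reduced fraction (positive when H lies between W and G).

Set G = (0, 0), B = (1, 0), R = (0, 1); any affine frame gives the same invariant.
1. W is the midpoint of BG ⇒ W = (1/2, 0)
2. S is the centroid of triangle WGR ⇒ S = (1/6, 1/3)
3. H is where the line through S parallel to RG meets line WG ⇒ H = (1/6, 0)
H = W + t·(G−W) with t = 2/3, so WH:HG = t:(1−t) = 2/3:1/3

WH:HG = 2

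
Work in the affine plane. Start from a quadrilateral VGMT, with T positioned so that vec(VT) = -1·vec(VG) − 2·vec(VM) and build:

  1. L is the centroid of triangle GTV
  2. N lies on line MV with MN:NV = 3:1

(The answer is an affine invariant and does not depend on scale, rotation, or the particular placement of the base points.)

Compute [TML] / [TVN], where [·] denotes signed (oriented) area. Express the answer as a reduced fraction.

[TML]:[TVN] = -20/3

Set V = (0, 0), G = (1, 0), M = (0, 1), T = (-1, -2); any affine frame gives the same invariant.
1. L is the centroid of triangle GTV ⇒ L = (0, -2/3)
2. N lies on line MV with MN:NV = 3:1 ⇒ N = (0, 1/4)
2·[TML] = -5/3, 2·[TVN] = 1/4
[TML]:[TVN] = -5/3:1/4 = -20/3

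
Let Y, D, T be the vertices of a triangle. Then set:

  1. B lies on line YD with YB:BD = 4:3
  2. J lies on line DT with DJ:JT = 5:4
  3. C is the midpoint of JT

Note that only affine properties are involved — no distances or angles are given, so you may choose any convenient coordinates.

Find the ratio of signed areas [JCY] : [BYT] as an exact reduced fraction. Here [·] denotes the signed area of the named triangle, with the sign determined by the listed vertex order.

[JCY]:[BYT] = -7/18

Assign Y = (0, 0), D = (1, 0), T = (0, 1) — the answer is frame-independent, so this choice is without loss of generality.
1. B lies on line YD with YB:BD = 4:3 ⇒ B = (4/7, 0)
2. J lies on line DT with DJ:JT = 5:4 ⇒ J = (4/9, 5/9)
3. C is the midpoint of JT ⇒ C = (2/9, 7/9)
2·[JCY] = 2/9, 2·[BYT] = -4/7
[JCY]:[BYT] = 2/9:-4/7 = -7/18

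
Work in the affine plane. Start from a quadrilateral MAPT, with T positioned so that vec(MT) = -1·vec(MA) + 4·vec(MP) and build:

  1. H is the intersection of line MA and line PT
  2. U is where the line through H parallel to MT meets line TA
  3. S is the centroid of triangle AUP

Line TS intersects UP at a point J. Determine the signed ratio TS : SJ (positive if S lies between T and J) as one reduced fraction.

TS:SJ = -5/2

Assign M = (0, 0), A = (1, 0), P = (0, 1), T = (-1, 4) — the answer is frame-independent, so this choice is without loss of generality.
1. H is the intersection of line MA and line PT ⇒ H = (1/3, 0)
2. U is where the line through H parallel to MT meets line TA ⇒ U = (-1/3, 8/3)
3. S is the centroid of triangle AUP ⇒ S = (2/9, 11/9)
line TS meets UP at J = (-4/15, 7/3)
S = T + t·(J−T) with t = 5/3, so TS:SJ = 5/3:-2/3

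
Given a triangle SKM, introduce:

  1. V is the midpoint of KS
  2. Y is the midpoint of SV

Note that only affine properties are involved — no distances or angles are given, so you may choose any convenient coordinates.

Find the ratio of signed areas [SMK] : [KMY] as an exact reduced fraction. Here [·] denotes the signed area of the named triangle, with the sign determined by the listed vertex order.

[SMK]:[KMY] = -4/3

Choose coordinates S = (0, 0), K = (1, 0), M = (0, 1).
1. V is the midpoint of KS ⇒ V = (1/2, 0)
2. Y is the midpoint of SV ⇒ Y = (1/4, 0)
2·[SMK] = -1, 2·[KMY] = 3/4
[SMK]:[KMY] = -1:3/4 = -4/3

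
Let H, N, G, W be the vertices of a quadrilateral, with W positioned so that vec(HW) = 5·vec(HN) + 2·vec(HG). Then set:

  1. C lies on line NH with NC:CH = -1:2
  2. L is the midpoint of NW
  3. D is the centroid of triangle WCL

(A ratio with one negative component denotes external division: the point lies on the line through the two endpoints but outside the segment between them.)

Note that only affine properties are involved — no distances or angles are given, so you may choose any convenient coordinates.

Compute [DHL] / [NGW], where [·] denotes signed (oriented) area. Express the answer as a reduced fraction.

Assign H = (0, 0), N = (1, 0), G = (0, 1), W = (5, 2) — the answer is frame-independent, so this choice is without loss of generality.
1. C lies on line NH with NC:CH = -1:2 ⇒ C = (2, 0)
2. L is the midpoint of NW ⇒ L = (3, 1)
3. D is the centroid of triangle WCL ⇒ D = (10/3, 1)
2·[DHL] = -1/3, 2·[NGW] = -6
[DHL]:[NGW] = -1/3:-6 = 1/18

[DHL]:[NGW] = 1/18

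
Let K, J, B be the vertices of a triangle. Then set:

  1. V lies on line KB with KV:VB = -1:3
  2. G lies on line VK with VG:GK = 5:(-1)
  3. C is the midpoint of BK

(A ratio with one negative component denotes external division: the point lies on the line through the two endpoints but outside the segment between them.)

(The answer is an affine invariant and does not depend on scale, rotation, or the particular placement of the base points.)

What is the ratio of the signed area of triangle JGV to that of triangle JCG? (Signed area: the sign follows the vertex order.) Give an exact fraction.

Set K = (0, 0), J = (1, 0), B = (0, 1); any affine frame gives the same invariant.
1. V lies on line KB with KV:VB = -1:3 ⇒ V = (0, -1/2)
2. G lies on line VK with VG:GK = 5:(-1) ⇒ G = (0, 1/8)
3. C is the midpoint of BK ⇒ C = (0, 1/2)
2·[JGV] = 5/8, 2·[JCG] = 3/8
[JGV]:[JCG] = 5/8:3/8 = 5/3

[JGV]:[JCG] = 5/3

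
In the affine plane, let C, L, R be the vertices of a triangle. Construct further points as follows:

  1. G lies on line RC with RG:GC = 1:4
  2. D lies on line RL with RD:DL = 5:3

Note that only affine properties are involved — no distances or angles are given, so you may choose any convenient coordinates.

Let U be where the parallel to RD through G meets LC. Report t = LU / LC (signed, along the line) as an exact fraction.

Choose coordinates C = (0, 0), L = (1, 0), R = (0, 1).
1. G lies on line RC with RG:GC = 1:4 ⇒ G = (0, 4/5)
2. D lies on line RL with RD:DL = 5:3 ⇒ D = (5/8, 3/8)
through G parallel to RD: direction (5/8, -5/8); meets LC at U = (4/5, 0)
U = L + t·(C−L) with t = 1/5

t = 1/5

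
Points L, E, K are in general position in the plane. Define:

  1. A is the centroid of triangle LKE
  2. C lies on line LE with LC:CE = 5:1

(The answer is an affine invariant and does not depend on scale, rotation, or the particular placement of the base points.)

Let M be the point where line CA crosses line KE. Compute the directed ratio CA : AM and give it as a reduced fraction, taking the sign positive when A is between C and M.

CA:AM = -1/2

Choose coordinates L = (0, 0), E = (1, 0), K = (0, 1).
1. A is the centroid of triangle LKE ⇒ A = (1/3, 1/3)
2. C lies on line LE with LC:CE = 5:1 ⇒ C = (5/6, 0)
line CA meets KE at M = (4/3, -1/3)
A = C + t·(M−C) with t = -1, so CA:AM = -1:2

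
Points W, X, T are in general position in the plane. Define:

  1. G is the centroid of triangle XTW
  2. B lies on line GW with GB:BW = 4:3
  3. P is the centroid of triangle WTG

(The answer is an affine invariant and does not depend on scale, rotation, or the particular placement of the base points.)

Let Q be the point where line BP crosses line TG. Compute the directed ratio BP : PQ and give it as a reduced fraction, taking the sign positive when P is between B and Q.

Assign W = (0, 0), X = (1, 0), T = (0, 1) — the answer is frame-independent, so this choice is without loss of generality.
1. G is the centroid of triangle XTW ⇒ G = (1/3, 1/3)
2. B lies on line GW with GB:BW = 4:3 ⇒ B = (1/7, 1/7)
3. P is the centroid of triangle WTG ⇒ P = (1/9, 4/9)
line BP meets TG at Q = (1/15, 13/15)
P = B + t·(Q−B) with t = 5/12, so BP:PQ = 5/12:7/12

BP:PQ = 5/7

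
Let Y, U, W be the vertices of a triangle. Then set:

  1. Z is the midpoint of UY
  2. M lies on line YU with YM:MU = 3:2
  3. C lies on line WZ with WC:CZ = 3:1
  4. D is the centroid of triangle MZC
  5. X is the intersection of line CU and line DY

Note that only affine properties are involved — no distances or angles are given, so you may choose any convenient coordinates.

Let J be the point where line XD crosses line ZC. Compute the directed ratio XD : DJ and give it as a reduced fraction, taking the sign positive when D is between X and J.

Set Y = (0, 0), U = (1, 0), W = (0, 1); any affine frame gives the same invariant.
1. Z is the midpoint of UY ⇒ Z = (1/2, 0)
2. M lies on line YU with YM:MU = 3:2 ⇒ M = (3/5, 0)
3. C lies on line WZ with WC:CZ = 3:1 ⇒ C = (3/8, 1/4)
4. D is the centroid of triangle MZC ⇒ D = (59/120, 1/12)
5. X is the intersection of line CU and line DY ⇒ X = (59/84, 5/42)
line XD meets ZC at J = (59/128, 5/64)
D = X + t·(J−X) with t = 48/55, so XD:DJ = 48/55:7/55

XD:DJ = 48/7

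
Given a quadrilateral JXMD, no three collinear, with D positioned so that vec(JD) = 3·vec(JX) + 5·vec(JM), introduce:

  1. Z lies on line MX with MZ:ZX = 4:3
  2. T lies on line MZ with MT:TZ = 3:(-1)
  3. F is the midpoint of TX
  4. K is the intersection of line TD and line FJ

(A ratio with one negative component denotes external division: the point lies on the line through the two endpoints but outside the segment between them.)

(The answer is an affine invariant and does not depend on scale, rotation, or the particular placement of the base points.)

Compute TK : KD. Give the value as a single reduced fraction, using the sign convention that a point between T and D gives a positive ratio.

TK:KD = -1/62

Set J = (0, 0), X = (1, 0), M = (0, 1), D = (3, 5); any affine frame gives the same invariant.
1. Z lies on line MX with MZ:ZX = 4:3 ⇒ Z = (4/7, 3/7)
2. T lies on line MZ with MT:TZ = 3:(-1) ⇒ T = (6/7, 1/7)
3. F is the midpoint of TX ⇒ F = (13/14, 1/14)
4. K is the intersection of line TD and line FJ ⇒ K = (351/427, 27/427)
K = T + t·(D−T) with t = -1/61, so TK:KD = t:(1−t) = -1/61:62/61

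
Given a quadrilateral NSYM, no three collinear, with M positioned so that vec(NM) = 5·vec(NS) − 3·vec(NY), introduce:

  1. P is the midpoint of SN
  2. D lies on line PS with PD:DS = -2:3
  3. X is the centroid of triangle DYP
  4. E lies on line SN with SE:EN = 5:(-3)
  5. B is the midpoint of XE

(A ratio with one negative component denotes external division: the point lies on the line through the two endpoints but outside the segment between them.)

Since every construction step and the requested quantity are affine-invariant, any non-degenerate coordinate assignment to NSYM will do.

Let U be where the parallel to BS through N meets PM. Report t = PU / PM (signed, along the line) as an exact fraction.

Set N = (0, 0), S = (1, 0), Y = (0, 1), M = (5, -3); any affine frame gives the same invariant.
1. P is the midpoint of SN ⇒ P = (1/2, 0)
2. D lies on line PS with PD:DS = -2:3 ⇒ D = (-1/2, 0)
3. X is the centroid of triangle DYP ⇒ X = (0, 1/3)
4. E lies on line SN with SE:EN = 5:(-3) ⇒ E = (-3/2, 0)
5. B is the midpoint of XE ⇒ B = (-3/4, 1/6)
through N parallel to BS: direction (7/4, -1/6); meets PM at U = (7/12, -1/18)
U = P + t·(M−P) with t = 1/54

t = 1/54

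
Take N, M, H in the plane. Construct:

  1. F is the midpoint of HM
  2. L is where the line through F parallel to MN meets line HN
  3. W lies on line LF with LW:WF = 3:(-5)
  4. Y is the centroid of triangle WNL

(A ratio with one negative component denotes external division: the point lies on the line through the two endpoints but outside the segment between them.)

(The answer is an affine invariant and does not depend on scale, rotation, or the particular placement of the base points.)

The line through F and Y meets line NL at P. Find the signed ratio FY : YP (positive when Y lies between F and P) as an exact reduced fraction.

Assign N = (0, 0), M = (1, 0), H = (0, 1) — the answer is frame-independent, so this choice is without loss of generality.
1. F is the midpoint of HM ⇒ F = (1/2, 1/2)
2. L is where the line through F parallel to MN meets line HN ⇒ L = (0, 1/2)
3. W lies on line LF with LW:WF = 3:(-5) ⇒ W = (-3/4, 1/2)
4. Y is the centroid of triangle WNL ⇒ Y = (-1/4, 1/3)
line FY meets NL at P = (0, 7/18)
Y = F + t·(P−F) with t = 3/2, so FY:YP = 3/2:-1/2

FY:YP = -3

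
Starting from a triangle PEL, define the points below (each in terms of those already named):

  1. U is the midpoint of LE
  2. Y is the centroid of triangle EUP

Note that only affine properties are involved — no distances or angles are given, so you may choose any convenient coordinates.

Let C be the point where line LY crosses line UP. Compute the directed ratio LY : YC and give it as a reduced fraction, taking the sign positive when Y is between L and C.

Work in coordinates with P = (0, 0), E = (1, 0), L = (0, 1).
1. U is the midpoint of LE ⇒ U = (1/2, 1/2)
2. Y is the centroid of triangle EUP ⇒ Y = (1/2, 1/6)
line LY meets UP at C = (3/8, 3/8)
Y = L + t·(C−L) with t = 4/3, so LY:YC = 4/3:-1/3

LY:YC = -4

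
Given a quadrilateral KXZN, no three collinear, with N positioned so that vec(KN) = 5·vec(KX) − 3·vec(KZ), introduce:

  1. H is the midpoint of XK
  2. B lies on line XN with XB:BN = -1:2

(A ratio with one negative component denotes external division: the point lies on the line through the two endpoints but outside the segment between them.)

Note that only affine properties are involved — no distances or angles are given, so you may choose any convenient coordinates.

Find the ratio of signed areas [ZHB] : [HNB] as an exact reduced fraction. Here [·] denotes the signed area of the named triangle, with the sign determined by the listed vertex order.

[ZHB]:[HNB] = -2/3

Work in coordinates with K = (0, 0), X = (1, 0), Z = (0, 1), N = (5, -3).
1. H is the midpoint of XK ⇒ H = (1/2, 0)
2. B lies on line XN with XB:BN = -1:2 ⇒ B = (-3, 3)
2·[ZHB] = -2, 2·[HNB] = 3
[ZHB]:[HNB] = -2:3 = -2/3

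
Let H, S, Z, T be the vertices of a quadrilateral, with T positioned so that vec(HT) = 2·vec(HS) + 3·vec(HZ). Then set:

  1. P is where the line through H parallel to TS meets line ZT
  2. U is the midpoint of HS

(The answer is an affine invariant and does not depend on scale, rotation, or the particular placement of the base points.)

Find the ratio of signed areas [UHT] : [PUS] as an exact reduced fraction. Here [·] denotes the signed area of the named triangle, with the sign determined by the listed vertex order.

[UHT]:[PUS] = -2

Work in coordinates with H = (0, 0), S = (1, 0), Z = (0, 1), T = (2, 3).
1. P is where the line through H parallel to TS meets line ZT ⇒ P = (1/2, 3/2)
2. U is the midpoint of HS ⇒ U = (1/2, 0)
2·[UHT] = -3/2, 2·[PUS] = 3/4
[UHT]:[PUS] = -3/2:3/4 = -2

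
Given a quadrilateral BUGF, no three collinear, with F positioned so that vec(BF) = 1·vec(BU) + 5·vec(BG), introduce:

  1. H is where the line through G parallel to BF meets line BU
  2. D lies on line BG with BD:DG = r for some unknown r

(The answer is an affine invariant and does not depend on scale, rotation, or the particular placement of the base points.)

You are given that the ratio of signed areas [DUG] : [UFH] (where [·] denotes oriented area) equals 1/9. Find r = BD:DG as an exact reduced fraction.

r = 1/2

Assign B = (0, 0), U = (1, 0), G = (0, 1), F = (1, 5) — the answer is frame-independent, so this choice is without loss of generality.
1. H is where the line through G parallel to BF meets line BU ⇒ H = (-1/5, 0)
2. With BD:DG = r, write λ = r/(r+1) so D = B + λ·(G−B); D is affine-linear in λ
Every point depending on D is an affine combination of D and λ-independent points, so each such coordinate is linear in λ; the λ² term in each signed area is a multiple of (G−B)×(G−B) = 0, so 2·[DUG] and 2·[UFH] are each linear in λ. Evaluating at λ=0 and λ=1:
  2·[DUG] = −λ + 1,   2·[UFH] = 6
So [DUG]:[UFH] = (−λ + 1) / (6). Setting this equal to 1/9:
  −λ + 1 = 1/9·(6)  ⇒  λ = 1/3
Then r = λ/(1−λ) = (1/3)/(2/3) = 1/2. Check: with r = 1/2, D = (0, 1/3) and [DUG]:[UFH] = 1/9 as required.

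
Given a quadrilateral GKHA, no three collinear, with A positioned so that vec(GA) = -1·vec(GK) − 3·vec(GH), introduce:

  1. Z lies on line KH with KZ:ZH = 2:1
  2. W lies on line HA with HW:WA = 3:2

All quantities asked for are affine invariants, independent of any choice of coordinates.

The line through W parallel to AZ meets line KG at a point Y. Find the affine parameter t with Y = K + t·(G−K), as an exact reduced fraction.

t = 12/11

Set G = (0, 0), K = (1, 0), H = (0, 1), A = (-1, -3); any affine frame gives the same invariant.
1. Z lies on line KH with KZ:ZH = 2:1 ⇒ Z = (1/3, 2/3)
2. W lies on line HA with HW:WA = 3:2 ⇒ W = (-3/5, -7/5)
through W parallel to AZ: direction (4/3, 11/3); meets KG at Y = (-1/11, 0)
Y = K + t·(G−K) with t = 12/11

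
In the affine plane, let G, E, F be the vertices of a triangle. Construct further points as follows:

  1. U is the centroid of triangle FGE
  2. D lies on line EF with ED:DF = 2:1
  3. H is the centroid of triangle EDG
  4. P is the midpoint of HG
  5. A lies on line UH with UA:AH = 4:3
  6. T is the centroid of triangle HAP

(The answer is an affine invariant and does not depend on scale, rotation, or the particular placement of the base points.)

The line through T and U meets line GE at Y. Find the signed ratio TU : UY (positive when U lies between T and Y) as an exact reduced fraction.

TU:UY = -25/63

Choose coordinates G = (0, 0), E = (1, 0), F = (0, 1).
1. U is the centroid of triangle FGE ⇒ U = (1/3, 1/3)
2. D lies on line EF with ED:DF = 2:1 ⇒ D = (1/3, 2/3)
3. H is the centroid of triangle EDG ⇒ H = (4/9, 2/9)
4. P is the midpoint of HG ⇒ P = (2/9, 1/9)
5. A lies on line UH with UA:AH = 4:3 ⇒ A = (25/63, 17/63)
6. T is the centroid of triangle HAP ⇒ T = (67/189, 38/189)
line TU meets GE at Y = (29/75, 0)
U = T + t·(Y−T) with t = -25/38, so TU:UY = -25/38:63/38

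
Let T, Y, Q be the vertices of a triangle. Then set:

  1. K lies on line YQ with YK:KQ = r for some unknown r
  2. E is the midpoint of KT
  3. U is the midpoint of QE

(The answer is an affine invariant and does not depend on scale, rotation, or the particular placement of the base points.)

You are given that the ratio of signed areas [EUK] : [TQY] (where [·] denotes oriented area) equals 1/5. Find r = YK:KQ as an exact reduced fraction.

Set T = (0, 0), Y = (1, 0), Q = (0, 1); any affine frame gives the same invariant.
1. With YK:KQ = r, write λ = r/(r+1) so K = Y + λ·(Q−Y); K is affine-linear in λ
2. E is the midpoint of KT ⇒ E is an affine combination of earlier points and hence also affine-linear in λ
3. U is the midpoint of QE ⇒ U is an affine combination of earlier points and hence also affine-linear in λ
Every point depending on K is an affine combination of K and λ-independent points, so each such coordinate is linear in λ; the λ² term in each signed area is a multiple of (Q−Y)×(Q−Y) = 0, so 2·[EUK] and 2·[TQY] are each linear in λ. Evaluating at λ=0 and λ=1:
  2·[EUK] = 1/4·λ − 1/4,   2·[TQY] = -1
So [EUK]:[TQY] = (1/4·λ − 1/4) / (-1). Setting this equal to 1/5:
  1/4·λ − 1/4 = 1/5·(-1)  ⇒  λ = 1/5
Then r = λ/(1−λ) = (1/5)/(4/5) = 1/4. Check: with r = 1/4, K = (4/5, 1/5) and [EUK]:[TQY] = 1/5 as required.

r = 1/4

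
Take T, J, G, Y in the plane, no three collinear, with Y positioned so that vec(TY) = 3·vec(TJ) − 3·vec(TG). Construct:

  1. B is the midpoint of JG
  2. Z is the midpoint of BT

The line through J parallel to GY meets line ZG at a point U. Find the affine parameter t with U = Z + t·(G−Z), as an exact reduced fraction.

t = 9/5

Choose coordinates T = (0, 0), J = (1, 0), G = (0, 1), Y = (3, -3).
1. B is the midpoint of JG ⇒ B = (1/2, 1/2)
2. Z is the midpoint of BT ⇒ Z = (1/4, 1/4)
through J parallel to GY: direction (3, -4); meets ZG at U = (-1/5, 8/5)
U = Z + t·(G−Z) with t = 9/5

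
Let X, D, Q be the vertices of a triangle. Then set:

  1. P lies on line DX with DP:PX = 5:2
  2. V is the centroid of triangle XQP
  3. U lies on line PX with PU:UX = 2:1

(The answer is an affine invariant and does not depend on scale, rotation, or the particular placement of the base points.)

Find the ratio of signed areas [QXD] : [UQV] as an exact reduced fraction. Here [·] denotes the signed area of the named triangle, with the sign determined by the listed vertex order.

[QXD]:[UQV] = -63/2

Assign X = (0, 0), D = (1, 0), Q = (0, 1) — the answer is frame-independent, so this choice is without loss of generality.
1. P lies on line DX with DP:PX = 5:2 ⇒ P = (2/7, 0)
2. V is the centroid of triangle XQP ⇒ V = (2/21, 1/3)
3. U lies on line PX with PU:UX = 2:1 ⇒ U = (2/21, 0)
2·[QXD] = 1, 2·[UQV] = -2/63
[QXD]:[UQV] = 1:-2/63 = -63/2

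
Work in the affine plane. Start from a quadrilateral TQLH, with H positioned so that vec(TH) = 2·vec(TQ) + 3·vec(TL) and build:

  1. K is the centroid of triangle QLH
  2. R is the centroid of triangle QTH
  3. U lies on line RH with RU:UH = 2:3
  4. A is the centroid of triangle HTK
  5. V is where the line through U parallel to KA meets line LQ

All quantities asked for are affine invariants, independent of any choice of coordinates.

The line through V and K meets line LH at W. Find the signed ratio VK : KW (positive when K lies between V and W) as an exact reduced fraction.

Work in coordinates with T = (0, 0), Q = (1, 0), L = (0, 1), H = (2, 3).
1. K is the centroid of triangle QLH ⇒ K = (1, 4/3)
2. R is the centroid of triangle QTH ⇒ R = (1, 1)
3. U lies on line RH with RU:UH = 2:3 ⇒ U = (7/5, 9/5)
4. A is the centroid of triangle HTK ⇒ A = (1, 13/9)
5. V is where the line through U parallel to KA meets line LQ ⇒ V = (7/5, -2/5)
line VK meets LH at W = (7/8, 15/8)
K = V + t·(W−V) with t = 16/21, so VK:KW = 16/21:5/21

VK:KW = 16/5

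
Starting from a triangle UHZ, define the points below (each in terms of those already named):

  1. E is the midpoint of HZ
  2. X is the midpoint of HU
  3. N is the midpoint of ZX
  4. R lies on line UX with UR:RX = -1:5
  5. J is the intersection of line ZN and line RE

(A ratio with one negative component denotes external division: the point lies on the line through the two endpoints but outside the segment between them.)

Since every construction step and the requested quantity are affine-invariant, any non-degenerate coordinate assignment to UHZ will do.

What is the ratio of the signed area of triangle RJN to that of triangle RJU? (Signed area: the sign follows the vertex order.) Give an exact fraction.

Work in coordinates with U = (0, 0), H = (1, 0), Z = (0, 1).
1. E is the midpoint of HZ ⇒ E = (1/2, 1/2)
2. X is the midpoint of HU ⇒ X = (1/2, 0)
3. N is the midpoint of ZX ⇒ N = (1/4, 1/2)
4. R lies on line UX with UR:RX = -1:5 ⇒ R = (-1/8, 0)
5. J is the intersection of line ZN and line RE ⇒ J = (9/28, 5/14)
2·[RJN] = 5/56, 2·[RJU] = -5/112
[RJN]:[RJU] = 5/56:-5/112 = -2

[RJN]:[RJU] = -2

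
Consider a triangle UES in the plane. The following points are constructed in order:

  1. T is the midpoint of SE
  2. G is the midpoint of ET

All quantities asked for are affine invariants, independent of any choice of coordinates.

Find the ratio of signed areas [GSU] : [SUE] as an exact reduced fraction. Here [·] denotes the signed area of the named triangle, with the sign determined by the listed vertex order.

Set U = (0, 0), E = (1, 0), S = (0, 1); any affine frame gives the same invariant.
1. T is the midpoint of SE ⇒ T = (1/2, 1/2)
2. G is the midpoint of ET ⇒ G = (3/4, 1/4)
2·[GSU] = 3/4, 2·[SUE] = 1
[GSU]:[SUE] = 3/4:1 = 3/4

[GSU]:[SUE] = 3/4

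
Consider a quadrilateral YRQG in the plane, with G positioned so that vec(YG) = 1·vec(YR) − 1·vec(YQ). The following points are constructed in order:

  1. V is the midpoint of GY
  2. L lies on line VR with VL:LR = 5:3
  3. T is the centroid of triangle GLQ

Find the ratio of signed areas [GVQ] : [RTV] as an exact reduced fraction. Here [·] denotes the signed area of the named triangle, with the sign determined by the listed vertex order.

[GVQ]:[RTV] = -3

Work in coordinates with Y = (0, 0), R = (1, 0), Q = (0, 1), G = (1, -1).
1. V is the midpoint of GY ⇒ V = (1/2, -1/2)
2. L lies on line VR with VL:LR = 5:3 ⇒ L = (13/16, -3/16)
3. T is the centroid of triangle GLQ ⇒ T = (29/48, -1/16)
2·[GVQ] = -1/2, 2·[RTV] = 1/6
[GVQ]:[RTV] = -1/2:1/6 = -3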